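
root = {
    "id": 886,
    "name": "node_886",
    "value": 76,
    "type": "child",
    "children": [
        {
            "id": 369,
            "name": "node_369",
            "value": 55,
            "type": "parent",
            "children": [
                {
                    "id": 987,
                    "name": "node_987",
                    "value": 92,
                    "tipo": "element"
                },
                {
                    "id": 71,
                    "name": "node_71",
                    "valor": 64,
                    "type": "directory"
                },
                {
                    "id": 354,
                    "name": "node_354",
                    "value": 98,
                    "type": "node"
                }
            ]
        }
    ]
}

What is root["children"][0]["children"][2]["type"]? "node"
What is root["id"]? 886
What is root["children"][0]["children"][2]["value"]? 98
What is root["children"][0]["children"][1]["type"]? "directory"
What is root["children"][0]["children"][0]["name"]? "node_987"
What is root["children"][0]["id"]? 369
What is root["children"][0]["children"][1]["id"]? 71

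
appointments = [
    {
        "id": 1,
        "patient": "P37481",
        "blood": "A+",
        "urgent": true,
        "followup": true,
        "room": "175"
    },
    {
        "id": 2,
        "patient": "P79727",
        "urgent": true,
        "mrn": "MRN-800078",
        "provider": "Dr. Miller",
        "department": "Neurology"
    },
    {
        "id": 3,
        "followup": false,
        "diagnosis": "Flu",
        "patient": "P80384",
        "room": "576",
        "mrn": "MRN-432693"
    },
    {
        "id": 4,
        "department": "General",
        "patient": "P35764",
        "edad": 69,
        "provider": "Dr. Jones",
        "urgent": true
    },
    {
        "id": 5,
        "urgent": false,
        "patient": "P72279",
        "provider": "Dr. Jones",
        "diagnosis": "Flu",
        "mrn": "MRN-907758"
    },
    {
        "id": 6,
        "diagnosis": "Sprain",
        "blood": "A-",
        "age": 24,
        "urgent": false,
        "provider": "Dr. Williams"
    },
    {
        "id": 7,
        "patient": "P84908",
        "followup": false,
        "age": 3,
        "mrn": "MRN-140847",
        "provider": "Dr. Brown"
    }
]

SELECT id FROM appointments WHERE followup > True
[]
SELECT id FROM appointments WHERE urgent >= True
[1, 2, 4]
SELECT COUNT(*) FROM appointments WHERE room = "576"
1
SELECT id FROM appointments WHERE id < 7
[1, 2, 3, 4, 5, 6]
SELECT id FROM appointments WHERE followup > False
[1]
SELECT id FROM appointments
[1, 2, 3, 4, 5, 6, 7]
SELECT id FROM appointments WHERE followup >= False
[1, 3, 7]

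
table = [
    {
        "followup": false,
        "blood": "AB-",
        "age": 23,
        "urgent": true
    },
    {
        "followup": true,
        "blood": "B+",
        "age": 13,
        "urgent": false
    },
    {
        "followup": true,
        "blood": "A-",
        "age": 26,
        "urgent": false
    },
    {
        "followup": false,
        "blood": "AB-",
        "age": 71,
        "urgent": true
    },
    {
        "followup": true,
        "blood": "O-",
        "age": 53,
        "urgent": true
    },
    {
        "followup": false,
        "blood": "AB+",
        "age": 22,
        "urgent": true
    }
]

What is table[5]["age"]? 22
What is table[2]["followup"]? True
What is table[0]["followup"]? False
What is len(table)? 6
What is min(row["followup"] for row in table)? False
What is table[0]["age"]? 23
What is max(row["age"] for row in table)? 71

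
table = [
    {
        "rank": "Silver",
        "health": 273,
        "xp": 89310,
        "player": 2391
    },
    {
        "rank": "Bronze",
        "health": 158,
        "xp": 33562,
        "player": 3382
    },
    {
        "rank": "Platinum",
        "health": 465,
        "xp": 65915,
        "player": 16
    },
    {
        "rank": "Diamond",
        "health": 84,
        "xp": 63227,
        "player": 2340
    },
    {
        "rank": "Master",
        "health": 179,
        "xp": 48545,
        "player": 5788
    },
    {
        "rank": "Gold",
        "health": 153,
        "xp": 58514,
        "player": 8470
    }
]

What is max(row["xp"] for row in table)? 89310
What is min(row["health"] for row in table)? 84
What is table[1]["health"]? 158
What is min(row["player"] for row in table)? 16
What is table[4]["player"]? 5788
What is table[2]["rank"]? "Platinum"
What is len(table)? 6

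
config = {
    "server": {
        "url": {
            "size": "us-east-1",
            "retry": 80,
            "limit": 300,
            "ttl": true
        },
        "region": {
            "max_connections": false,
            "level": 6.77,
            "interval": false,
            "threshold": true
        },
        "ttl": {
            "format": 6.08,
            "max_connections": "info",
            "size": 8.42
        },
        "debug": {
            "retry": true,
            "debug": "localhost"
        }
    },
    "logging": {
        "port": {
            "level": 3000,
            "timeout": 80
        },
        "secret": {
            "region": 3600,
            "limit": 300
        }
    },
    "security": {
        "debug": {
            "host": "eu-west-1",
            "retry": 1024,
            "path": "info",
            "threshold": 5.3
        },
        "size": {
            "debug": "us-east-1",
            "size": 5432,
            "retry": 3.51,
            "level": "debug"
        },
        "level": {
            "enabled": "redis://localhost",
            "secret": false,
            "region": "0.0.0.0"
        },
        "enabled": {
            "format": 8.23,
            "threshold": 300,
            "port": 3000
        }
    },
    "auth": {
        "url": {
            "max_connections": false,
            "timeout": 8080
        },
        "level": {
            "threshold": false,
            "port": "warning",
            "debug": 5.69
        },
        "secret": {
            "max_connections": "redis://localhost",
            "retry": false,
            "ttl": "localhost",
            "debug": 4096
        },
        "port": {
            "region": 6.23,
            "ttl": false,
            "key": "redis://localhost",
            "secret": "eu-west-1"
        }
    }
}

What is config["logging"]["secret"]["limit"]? 300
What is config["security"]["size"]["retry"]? 3.51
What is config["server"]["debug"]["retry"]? True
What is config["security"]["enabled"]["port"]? 3000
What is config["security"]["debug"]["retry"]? 1024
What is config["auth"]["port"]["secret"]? "eu-west-1"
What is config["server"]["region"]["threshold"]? True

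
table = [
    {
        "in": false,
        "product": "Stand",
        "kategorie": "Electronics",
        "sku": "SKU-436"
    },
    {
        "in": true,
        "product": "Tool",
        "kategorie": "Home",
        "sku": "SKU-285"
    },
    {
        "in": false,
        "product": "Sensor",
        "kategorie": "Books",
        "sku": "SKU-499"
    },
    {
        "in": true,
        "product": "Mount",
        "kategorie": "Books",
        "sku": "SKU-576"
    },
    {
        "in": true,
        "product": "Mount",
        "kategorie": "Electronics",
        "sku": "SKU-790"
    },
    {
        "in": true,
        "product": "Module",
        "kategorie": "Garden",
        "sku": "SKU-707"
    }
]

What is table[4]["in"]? True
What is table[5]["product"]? "Module"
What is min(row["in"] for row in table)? False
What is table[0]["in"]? False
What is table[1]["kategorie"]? "Home"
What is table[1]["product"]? "Tool"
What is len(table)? 6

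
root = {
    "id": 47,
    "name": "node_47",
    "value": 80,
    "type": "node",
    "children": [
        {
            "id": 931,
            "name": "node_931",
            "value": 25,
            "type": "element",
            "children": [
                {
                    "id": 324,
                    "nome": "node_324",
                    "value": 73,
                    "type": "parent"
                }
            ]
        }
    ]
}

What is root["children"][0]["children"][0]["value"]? 73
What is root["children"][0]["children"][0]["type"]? "parent"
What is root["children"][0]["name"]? "node_931"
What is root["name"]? "node_47"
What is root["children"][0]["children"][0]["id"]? 324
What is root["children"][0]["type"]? "element"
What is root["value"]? 80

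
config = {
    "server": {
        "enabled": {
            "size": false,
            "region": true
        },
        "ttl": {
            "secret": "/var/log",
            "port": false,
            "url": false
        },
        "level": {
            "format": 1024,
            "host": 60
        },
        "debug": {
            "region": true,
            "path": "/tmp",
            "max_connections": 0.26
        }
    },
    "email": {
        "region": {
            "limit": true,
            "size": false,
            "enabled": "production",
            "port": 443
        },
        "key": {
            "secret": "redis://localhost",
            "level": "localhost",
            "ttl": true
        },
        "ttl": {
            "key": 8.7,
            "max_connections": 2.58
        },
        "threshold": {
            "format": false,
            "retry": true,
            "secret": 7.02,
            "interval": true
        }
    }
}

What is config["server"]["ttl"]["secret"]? "/var/log"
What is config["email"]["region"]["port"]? 443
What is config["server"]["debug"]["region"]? True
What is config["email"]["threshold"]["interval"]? True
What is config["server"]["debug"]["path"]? "/tmp"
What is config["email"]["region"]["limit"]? True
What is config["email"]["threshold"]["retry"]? True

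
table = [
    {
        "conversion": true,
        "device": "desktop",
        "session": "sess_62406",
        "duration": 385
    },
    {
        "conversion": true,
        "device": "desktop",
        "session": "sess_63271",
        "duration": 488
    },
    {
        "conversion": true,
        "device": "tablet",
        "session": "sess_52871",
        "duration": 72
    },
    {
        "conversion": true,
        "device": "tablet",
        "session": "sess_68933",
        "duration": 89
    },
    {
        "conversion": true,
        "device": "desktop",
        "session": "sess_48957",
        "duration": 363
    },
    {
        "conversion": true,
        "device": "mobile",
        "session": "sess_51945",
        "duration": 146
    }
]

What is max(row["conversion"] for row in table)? True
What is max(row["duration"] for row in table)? 488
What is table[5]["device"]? "mobile"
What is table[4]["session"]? "sess_48957"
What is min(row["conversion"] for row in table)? True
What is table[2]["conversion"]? True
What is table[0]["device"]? "desktop"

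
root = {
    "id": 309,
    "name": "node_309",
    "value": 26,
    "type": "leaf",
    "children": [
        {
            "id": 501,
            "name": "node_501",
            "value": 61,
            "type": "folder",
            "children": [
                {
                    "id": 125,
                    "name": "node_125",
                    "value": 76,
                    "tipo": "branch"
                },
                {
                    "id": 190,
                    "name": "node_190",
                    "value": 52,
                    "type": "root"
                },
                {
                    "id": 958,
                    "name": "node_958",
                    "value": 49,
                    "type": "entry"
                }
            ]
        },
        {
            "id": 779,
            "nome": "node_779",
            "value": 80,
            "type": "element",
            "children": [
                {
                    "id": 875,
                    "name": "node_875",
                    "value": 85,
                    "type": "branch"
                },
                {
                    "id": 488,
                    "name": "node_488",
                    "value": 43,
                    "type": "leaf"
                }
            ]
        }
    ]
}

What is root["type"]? "leaf"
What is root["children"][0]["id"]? 501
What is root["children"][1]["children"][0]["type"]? "branch"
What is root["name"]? "node_309"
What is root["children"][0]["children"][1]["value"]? 52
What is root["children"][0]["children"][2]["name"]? "node_958"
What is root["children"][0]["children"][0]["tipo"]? "branch"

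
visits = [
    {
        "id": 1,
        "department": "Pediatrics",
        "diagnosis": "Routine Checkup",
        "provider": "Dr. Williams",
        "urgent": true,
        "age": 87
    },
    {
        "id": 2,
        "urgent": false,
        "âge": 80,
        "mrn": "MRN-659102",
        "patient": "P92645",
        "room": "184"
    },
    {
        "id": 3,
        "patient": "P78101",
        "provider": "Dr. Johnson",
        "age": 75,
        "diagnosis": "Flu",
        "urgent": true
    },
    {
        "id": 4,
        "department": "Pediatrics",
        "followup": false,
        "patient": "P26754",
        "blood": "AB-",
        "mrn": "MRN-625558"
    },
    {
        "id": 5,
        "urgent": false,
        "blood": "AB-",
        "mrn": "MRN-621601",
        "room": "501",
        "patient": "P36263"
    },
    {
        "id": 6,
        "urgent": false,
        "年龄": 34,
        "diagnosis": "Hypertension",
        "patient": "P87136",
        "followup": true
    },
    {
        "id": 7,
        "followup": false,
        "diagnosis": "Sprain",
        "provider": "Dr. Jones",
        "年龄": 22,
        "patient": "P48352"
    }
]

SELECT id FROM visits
[1, 2, 3, 4, 5, 6, 7]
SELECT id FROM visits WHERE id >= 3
[3, 4, 5, 6, 7]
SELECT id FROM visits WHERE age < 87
[3]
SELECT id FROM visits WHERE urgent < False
[]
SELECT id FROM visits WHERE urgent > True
[]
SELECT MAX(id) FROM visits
7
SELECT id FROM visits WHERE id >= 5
[5, 6, 7]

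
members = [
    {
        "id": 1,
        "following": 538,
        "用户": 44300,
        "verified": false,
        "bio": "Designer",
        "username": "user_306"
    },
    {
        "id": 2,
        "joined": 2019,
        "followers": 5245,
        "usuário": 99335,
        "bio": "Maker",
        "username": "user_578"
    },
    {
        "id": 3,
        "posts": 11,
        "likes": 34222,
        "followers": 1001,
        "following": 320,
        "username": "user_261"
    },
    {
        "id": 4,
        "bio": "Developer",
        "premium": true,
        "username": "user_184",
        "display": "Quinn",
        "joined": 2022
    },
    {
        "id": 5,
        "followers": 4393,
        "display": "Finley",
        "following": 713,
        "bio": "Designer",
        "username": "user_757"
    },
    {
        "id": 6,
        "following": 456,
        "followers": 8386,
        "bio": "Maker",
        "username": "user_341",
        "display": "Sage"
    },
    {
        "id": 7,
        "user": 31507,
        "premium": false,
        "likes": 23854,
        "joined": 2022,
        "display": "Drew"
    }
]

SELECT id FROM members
[1, 2, 3, 4, 5, 6, 7]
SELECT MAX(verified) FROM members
False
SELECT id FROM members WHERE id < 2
[1]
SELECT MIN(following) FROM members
320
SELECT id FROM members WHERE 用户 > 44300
[]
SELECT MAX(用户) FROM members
44300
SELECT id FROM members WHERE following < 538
[3, 6]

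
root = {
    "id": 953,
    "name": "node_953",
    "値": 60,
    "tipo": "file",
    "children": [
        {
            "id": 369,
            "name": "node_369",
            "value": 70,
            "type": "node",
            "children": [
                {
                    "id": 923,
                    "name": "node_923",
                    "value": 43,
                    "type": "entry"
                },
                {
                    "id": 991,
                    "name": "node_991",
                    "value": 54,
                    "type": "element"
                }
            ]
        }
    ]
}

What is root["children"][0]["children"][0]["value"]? 43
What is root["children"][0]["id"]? 369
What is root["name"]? "node_953"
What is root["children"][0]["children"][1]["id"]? 991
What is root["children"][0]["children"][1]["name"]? "node_991"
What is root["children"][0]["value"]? 70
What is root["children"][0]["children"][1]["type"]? "element"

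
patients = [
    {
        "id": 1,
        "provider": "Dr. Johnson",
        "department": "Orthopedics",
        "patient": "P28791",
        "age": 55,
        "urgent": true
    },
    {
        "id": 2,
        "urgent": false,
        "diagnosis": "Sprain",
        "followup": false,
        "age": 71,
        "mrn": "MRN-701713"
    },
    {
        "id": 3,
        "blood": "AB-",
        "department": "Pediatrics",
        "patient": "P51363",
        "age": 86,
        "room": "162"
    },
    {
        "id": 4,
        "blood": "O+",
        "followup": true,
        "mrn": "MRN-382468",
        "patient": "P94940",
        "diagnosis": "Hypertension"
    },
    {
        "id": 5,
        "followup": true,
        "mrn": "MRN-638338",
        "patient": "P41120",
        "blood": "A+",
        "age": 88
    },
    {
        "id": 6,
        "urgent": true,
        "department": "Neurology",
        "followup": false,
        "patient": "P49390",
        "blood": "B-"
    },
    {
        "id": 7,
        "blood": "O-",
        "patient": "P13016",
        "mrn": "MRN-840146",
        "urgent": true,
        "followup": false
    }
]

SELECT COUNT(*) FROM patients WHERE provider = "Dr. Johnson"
1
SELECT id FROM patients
[1, 2, 3, 4, 5, 6, 7]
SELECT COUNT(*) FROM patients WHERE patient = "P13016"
1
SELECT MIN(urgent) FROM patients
False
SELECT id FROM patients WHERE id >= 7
[7]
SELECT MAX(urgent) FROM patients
True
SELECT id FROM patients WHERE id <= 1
[1]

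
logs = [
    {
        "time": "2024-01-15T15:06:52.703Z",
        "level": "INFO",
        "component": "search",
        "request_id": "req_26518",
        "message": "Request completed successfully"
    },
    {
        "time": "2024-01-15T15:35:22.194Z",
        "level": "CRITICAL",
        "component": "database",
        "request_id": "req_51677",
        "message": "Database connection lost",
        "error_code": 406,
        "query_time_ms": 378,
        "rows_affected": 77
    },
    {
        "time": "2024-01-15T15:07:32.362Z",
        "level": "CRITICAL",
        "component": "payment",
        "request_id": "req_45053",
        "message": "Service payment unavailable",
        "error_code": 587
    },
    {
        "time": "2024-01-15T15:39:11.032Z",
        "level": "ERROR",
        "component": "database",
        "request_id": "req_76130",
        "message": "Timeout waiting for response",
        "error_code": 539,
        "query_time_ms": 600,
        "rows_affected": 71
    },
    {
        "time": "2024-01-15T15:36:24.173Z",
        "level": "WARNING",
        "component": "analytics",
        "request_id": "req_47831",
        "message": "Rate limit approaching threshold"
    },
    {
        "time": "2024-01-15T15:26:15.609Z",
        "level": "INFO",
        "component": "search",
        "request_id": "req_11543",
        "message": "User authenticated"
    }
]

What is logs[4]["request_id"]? "req_47831"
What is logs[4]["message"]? "Rate limit approaching threshold"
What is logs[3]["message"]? "Timeout waiting for response"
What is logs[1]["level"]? "CRITICAL"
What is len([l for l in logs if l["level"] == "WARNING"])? 1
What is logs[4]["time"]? "2024-01-15T15:36:24.173Z"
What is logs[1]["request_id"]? "req_51677"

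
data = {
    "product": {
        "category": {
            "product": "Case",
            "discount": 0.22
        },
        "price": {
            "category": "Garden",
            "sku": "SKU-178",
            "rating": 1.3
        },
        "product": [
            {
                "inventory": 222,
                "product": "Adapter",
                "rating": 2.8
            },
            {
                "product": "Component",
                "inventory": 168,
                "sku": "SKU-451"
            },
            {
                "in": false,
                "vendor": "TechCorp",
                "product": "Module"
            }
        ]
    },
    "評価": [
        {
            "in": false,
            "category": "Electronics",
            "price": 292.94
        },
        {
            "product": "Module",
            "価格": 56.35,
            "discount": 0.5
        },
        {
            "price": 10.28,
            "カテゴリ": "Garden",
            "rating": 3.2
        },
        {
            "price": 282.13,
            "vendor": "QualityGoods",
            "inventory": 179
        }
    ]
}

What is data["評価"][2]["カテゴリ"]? "Garden"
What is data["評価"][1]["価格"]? 56.35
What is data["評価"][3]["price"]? 282.13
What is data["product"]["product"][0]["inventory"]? 222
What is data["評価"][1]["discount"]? 0.5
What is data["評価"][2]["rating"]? 3.2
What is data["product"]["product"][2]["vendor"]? "TechCorp"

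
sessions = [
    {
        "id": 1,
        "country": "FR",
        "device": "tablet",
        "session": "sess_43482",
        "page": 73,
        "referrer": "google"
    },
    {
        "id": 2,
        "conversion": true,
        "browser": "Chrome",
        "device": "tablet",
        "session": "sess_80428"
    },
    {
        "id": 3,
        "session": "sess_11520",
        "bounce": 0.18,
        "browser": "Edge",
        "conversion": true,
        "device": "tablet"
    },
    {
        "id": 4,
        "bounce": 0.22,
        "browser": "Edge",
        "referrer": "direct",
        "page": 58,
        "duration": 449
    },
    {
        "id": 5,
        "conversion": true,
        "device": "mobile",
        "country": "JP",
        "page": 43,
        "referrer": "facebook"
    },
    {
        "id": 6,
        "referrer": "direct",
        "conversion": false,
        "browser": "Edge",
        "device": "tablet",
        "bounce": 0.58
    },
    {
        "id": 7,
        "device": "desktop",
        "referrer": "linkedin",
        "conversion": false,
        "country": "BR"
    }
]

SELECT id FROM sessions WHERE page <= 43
[5]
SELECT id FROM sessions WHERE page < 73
[4, 5]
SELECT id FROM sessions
[1, 2, 3, 4, 5, 6, 7]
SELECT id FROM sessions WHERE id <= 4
[1, 2, 3, 4]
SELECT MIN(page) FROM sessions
43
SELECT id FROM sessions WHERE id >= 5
[5, 6, 7]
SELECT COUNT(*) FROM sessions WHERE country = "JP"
1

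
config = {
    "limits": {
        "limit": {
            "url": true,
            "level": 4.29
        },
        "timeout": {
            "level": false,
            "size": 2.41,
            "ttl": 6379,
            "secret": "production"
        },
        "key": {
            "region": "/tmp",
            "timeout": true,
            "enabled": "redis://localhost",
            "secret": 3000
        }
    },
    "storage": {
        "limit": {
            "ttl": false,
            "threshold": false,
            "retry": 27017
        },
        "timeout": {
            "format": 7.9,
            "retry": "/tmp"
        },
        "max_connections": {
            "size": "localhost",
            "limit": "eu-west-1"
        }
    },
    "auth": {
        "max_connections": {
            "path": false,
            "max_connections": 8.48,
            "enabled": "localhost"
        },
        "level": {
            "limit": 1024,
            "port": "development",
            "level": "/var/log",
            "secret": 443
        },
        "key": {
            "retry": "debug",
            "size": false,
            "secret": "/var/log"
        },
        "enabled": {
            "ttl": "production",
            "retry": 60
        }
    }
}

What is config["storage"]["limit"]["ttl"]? False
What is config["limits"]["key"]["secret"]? 3000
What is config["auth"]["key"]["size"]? False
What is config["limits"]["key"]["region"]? "/tmp"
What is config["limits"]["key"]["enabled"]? "redis://localhost"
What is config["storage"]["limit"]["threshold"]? False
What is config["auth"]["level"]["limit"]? 1024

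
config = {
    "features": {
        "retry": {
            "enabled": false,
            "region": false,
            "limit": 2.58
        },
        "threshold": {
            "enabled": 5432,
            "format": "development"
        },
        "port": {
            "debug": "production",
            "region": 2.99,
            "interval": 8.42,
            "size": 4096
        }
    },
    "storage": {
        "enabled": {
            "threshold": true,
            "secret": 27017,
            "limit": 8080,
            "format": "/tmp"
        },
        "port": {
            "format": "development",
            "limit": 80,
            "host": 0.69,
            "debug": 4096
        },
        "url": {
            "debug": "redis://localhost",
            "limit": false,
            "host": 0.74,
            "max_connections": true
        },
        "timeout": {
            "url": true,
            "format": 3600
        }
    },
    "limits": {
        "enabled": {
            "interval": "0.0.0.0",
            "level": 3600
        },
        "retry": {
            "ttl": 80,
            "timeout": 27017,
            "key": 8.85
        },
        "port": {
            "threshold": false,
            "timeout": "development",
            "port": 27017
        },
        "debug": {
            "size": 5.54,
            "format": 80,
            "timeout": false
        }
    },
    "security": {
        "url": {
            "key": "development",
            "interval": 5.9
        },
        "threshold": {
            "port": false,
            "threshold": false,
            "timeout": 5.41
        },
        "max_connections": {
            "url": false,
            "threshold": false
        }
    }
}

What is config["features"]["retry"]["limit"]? 2.58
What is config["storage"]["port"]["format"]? "development"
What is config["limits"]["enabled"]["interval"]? "0.0.0.0"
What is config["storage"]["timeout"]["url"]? True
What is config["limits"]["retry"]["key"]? 8.85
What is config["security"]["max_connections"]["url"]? False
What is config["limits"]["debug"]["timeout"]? False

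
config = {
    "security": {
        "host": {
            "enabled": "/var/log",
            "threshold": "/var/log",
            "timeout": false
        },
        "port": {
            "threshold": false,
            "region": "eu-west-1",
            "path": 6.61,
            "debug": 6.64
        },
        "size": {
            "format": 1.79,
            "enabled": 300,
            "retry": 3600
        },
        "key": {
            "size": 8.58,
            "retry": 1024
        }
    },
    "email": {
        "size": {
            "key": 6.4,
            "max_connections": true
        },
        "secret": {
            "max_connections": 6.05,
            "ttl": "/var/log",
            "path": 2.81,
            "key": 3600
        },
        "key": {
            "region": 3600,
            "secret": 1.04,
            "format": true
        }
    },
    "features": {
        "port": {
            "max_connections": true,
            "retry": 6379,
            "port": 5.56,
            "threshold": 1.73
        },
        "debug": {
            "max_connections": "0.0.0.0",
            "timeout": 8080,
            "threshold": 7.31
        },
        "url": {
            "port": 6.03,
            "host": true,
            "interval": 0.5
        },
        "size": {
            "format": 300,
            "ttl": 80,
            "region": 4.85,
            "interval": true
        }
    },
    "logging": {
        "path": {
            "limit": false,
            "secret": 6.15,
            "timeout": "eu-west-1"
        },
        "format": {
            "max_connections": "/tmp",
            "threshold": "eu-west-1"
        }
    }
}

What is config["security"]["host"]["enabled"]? "/var/log"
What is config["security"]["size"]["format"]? 1.79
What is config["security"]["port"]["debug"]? 6.64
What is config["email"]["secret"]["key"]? 3600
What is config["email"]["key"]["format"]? True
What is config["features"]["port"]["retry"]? 6379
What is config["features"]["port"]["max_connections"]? True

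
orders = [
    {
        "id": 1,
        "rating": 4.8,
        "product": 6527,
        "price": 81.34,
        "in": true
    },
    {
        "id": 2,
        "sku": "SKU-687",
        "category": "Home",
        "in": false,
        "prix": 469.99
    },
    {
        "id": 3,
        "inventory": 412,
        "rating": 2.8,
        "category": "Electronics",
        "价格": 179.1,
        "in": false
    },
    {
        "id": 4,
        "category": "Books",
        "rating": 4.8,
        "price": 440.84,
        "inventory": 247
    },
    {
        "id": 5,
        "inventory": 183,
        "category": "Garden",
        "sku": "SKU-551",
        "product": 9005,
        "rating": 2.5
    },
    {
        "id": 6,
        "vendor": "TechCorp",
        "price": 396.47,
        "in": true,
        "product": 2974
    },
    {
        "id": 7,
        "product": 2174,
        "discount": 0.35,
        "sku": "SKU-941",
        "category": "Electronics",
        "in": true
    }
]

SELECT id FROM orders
[1, 2, 3, 4, 5, 6, 7]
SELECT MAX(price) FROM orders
440.84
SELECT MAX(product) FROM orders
9005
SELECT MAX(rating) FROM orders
4.8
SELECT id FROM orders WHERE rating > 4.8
[]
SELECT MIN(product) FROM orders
2174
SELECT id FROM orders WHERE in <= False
[2, 3]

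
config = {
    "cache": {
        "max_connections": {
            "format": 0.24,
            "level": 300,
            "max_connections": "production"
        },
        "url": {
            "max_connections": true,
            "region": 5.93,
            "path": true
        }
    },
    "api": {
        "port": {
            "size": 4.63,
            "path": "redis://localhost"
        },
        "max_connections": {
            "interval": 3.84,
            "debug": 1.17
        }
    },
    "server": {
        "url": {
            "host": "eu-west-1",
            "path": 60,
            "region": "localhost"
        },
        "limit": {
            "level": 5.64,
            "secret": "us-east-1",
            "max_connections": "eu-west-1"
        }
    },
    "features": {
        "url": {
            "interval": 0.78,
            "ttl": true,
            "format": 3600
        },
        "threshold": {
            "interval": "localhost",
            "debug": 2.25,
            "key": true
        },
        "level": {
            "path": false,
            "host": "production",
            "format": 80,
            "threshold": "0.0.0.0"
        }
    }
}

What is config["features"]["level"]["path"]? False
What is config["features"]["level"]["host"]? "production"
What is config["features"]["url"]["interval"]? 0.78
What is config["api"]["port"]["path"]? "redis://localhost"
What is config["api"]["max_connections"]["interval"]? 3.84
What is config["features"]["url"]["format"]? 3600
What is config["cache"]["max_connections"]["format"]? 0.24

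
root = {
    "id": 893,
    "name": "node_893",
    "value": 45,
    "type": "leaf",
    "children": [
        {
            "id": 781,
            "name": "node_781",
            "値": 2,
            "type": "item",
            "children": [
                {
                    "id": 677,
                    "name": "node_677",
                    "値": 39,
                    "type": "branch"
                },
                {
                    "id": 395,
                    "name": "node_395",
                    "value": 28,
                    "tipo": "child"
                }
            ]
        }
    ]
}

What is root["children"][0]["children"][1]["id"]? 395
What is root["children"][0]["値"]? 2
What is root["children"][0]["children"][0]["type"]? "branch"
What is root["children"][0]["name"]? "node_781"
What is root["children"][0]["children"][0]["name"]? "node_677"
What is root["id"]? 893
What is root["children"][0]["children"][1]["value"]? 28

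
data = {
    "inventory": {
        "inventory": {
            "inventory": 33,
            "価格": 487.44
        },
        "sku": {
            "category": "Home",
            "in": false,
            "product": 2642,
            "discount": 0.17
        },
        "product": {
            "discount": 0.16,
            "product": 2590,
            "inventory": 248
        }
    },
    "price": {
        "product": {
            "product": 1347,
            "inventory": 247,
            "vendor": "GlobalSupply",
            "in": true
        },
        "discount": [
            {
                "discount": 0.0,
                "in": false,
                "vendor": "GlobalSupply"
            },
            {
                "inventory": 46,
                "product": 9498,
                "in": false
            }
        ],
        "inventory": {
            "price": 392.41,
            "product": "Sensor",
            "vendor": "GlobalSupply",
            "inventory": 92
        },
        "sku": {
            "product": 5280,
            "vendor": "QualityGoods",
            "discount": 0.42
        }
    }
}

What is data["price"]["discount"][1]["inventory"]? 46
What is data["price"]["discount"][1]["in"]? False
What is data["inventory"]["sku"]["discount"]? 0.17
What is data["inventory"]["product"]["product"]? 2590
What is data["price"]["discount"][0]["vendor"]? "GlobalSupply"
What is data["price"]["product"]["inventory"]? 247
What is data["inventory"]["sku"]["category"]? "Home"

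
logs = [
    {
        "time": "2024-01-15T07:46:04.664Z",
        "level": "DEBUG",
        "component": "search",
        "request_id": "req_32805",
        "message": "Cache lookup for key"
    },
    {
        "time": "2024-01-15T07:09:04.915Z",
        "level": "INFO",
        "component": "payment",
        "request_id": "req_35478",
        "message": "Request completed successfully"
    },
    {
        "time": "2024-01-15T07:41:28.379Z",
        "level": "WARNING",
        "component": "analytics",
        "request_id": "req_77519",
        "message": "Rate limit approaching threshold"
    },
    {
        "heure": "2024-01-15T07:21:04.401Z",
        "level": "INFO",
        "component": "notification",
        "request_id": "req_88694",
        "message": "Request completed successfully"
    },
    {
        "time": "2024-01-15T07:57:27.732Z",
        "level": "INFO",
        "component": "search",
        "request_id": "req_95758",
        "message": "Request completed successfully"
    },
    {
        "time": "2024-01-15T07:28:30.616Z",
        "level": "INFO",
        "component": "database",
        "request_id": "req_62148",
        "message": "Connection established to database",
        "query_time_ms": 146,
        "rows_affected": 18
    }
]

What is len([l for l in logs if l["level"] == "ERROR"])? 0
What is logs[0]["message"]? "Cache lookup for key"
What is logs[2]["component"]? "analytics"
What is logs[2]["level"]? "WARNING"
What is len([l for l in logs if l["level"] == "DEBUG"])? 1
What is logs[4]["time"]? "2024-01-15T07:57:27.732Z"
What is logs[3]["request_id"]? "req_88694"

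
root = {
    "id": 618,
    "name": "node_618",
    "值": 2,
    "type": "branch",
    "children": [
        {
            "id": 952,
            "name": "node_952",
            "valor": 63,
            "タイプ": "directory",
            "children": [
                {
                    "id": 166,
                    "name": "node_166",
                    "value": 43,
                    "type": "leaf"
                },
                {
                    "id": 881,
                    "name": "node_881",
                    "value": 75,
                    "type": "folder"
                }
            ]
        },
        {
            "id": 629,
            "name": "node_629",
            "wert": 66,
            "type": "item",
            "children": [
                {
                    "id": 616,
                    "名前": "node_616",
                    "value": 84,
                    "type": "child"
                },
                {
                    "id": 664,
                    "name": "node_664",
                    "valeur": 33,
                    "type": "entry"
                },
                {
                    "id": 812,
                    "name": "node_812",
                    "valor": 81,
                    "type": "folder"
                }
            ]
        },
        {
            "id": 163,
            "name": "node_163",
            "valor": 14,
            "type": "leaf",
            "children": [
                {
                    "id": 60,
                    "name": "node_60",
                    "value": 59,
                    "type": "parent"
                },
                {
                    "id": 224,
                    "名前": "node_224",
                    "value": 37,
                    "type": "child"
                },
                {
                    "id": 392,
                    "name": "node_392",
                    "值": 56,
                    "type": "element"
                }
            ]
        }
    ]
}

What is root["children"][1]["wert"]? 66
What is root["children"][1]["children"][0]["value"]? 84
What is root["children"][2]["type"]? "leaf"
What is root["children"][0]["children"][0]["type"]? "leaf"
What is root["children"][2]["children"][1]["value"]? 37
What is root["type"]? "branch"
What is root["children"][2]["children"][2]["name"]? "node_392"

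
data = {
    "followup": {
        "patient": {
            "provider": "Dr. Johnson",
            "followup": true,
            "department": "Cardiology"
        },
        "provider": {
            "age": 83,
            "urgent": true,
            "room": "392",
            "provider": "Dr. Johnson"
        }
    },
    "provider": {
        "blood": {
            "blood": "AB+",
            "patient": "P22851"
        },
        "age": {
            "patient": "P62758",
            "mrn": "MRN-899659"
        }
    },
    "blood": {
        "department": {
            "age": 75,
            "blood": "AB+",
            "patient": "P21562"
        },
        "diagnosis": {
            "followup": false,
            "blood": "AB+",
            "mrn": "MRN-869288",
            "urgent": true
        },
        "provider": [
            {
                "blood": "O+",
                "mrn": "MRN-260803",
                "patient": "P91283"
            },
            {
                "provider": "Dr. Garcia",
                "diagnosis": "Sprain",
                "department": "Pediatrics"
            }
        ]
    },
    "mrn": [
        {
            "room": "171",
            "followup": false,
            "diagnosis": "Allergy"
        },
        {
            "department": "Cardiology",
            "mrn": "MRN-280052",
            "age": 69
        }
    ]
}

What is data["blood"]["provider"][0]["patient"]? "P91283"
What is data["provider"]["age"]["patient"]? "P62758"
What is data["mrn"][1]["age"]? 69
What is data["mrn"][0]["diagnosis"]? "Allergy"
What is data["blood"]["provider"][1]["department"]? "Pediatrics"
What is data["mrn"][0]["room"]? "171"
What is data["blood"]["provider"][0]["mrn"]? "MRN-260803"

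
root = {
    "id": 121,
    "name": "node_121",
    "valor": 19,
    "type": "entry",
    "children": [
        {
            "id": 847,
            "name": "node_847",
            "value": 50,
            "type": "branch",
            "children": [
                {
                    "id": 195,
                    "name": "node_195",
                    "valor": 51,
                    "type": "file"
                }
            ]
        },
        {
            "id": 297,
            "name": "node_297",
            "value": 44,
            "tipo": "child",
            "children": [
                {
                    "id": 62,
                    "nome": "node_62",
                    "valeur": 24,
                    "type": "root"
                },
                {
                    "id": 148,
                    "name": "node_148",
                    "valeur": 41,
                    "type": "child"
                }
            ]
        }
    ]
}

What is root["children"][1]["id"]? 297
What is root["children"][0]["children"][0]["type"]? "file"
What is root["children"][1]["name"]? "node_297"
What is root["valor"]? 19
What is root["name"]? "node_121"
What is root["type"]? "entry"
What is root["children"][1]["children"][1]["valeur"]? 41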